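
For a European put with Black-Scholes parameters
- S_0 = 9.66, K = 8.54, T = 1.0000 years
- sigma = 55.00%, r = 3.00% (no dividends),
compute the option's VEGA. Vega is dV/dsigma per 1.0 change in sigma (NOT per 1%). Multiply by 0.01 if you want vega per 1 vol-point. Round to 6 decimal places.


Answer: Vega = 3.306254

Derivation:
d1 = 0.5536048008; d2 = 0.0036048008
phi(d1) = 0.3422623705; exp(-qT) = 1.0000000000; exp(-rT) = 0.9704455335
Vega = S * exp(-qT) * phi(d1) * sqrt(T) = 9.6600 * 1.0000000000 * 0.3422623705 * 1.0000000000 = 3.306254


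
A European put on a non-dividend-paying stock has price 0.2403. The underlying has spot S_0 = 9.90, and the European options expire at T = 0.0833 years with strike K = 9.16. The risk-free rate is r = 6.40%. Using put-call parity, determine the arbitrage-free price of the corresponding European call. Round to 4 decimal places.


Answer: Call price = 1.0290

Derivation:
Put-call parity: C - P = S_0 * exp(-qT) - K * exp(-rT).
S_0 * exp(-qT) = 9.9000 * 1.00000000 = 9.90000000
K * exp(-rT) = 9.1600 * 0.99468299 = 9.11129615
C = P + S*exp(-qT) - K*exp(-rT)
C = 0.2403 + 9.90000000 - 9.11129615 = 1.0290


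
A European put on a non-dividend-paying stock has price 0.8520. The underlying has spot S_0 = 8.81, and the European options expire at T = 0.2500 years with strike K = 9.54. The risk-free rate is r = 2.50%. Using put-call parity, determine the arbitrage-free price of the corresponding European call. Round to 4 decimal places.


Answer: Call price = 0.1814

Derivation:
Put-call parity: C - P = S_0 * exp(-qT) - K * exp(-rT).
S_0 * exp(-qT) = 8.8100 * 1.00000000 = 8.81000000
K * exp(-rT) = 9.5400 * 0.99376949 = 9.48056094
C = P + S*exp(-qT) - K*exp(-rT)
C = 0.8520 + 8.81000000 - 9.48056094 = 0.1814


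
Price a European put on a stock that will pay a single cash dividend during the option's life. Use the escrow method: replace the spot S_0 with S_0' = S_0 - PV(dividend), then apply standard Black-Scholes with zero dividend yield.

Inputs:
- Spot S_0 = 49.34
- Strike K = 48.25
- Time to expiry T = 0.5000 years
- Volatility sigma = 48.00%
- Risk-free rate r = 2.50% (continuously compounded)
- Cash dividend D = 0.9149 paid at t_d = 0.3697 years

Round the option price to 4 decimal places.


Answer: Price = 6.0900

Derivation:
PV(D) = D * exp(-r * t_d) = 0.9149 * 0.99080008 = 0.90648299
S_0' = S_0 - PV(D) = 49.3400 - 0.90648299 = 48.43351701
d1 = (ln(S_0'/K) + (r + sigma^2/2)*T) / (sigma*sqrt(T)) = 0.21771890
d2 = d1 - sigma*sqrt(T) = -0.12169235
exp(-rT) = 0.98757780
N(-d1) = 0.41382407; N(-d2) = 0.54842866
P = K * exp(-rT) * N(-d2) - S_0' * N(-d1) = 48.2500 * 0.98757780 * 0.54842866 - 48.43351701 * 0.41382407 = 6.0900


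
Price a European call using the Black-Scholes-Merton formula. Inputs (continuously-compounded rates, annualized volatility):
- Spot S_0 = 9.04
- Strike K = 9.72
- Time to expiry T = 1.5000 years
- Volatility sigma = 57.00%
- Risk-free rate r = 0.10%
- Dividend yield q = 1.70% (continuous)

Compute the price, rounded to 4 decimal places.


d1 = (ln(S/K) + (r - q + 0.5*sigma^2) * T) / (sigma * sqrt(T)) = 0.21078297
d2 = d1 - sigma * sqrt(T) = -0.48732161
exp(-rT) = 0.99850112; exp(-qT) = 0.97482238
C = S_0 * exp(-qT) * N(d1) - K * exp(-rT) * N(d2)
N(d1) = 0.58347169; N(d2) = 0.31301522
C = 9.0400 * 0.97482238 * 0.58347169 - 9.7200 * 0.99850112 * 0.31301522 = 2.1038

Answer: Price = 2.1038


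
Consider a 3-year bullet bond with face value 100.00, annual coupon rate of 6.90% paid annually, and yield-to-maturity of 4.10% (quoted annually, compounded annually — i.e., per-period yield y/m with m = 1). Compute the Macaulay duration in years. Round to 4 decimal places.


Coupon per period c = face * coupon_rate / m = 6.900000
Periods per year m = 1; per-period yield y/m = 0.041000
Number of cashflows N = 3
Cashflows (t years, CF_t, discount factor 1/(1+y/m)^(m*t), PV):
  t = 1.0000: CF_t = 6.900000, DF = 0.960615, PV = 6.628242
  t = 2.0000: CF_t = 6.900000, DF = 0.922781, PV = 6.367187
  t = 3.0000: CF_t = 106.900000, DF = 0.886437, PV = 94.760101
Price P = sum_t PV_t = 107.755531
Macaulay numerator sum_t t * PV_t:
  t * PV_t at t = 1.0000: 6.628242
  t * PV_t at t = 2.0000: 12.734375
  t * PV_t at t = 3.0000: 284.280304
Macaulay duration D = (sum_t t * PV_t) / P = 303.642921 / 107.755531 = 2.817887

Answer: Macaulay duration = 2.8179 years


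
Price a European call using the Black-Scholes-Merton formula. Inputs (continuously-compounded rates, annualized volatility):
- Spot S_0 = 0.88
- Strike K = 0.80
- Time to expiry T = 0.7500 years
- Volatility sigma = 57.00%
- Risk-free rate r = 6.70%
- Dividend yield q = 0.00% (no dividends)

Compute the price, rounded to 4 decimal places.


Answer: Price = 0.2263

Derivation:
d1 = (ln(S/K) + (r - q + 0.5*sigma^2) * T) / (sigma * sqrt(T)) = 0.54169166
d2 = d1 - sigma * sqrt(T) = 0.04805718
exp(-rT) = 0.95099165; exp(-qT) = 1.00000000
C = S_0 * exp(-qT) * N(d1) - K * exp(-rT) * N(d2)
N(d1) = 0.70598453; N(d2) = 0.51916466
C = 0.8800 * 1.00000000 * 0.70598453 - 0.8000 * 0.95099165 * 0.51916466 = 0.2263


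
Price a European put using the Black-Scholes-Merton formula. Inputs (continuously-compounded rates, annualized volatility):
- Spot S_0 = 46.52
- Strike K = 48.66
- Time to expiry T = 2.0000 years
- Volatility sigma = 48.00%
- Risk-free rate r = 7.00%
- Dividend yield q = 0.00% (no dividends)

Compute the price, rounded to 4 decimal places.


Answer: Price = 9.8026

Derivation:
d1 = (ln(S/K) + (r - q + 0.5*sigma^2) * T) / (sigma * sqrt(T)) = 0.47939629
d2 = d1 - sigma * sqrt(T) = -0.19942622
exp(-rT) = 0.86935824; exp(-qT) = 1.00000000
P = K * exp(-rT) * N(-d2) - S_0 * exp(-qT) * N(-d1)
N(-d1) = 0.31582837; N(-d2) = 0.57903533
P = 48.6600 * 0.86935824 * 0.57903533 - 46.5200 * 1.00000000 * 0.31582837 = 9.8026


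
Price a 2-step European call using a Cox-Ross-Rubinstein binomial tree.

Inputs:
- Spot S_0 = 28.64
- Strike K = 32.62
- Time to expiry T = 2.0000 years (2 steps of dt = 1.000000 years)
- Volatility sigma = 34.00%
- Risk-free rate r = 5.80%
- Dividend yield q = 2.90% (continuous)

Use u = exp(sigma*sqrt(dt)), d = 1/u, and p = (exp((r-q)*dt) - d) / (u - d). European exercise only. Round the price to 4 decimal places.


Answer: Price = V(0,0) = 4.4715

Derivation:
dt = T/N = 1.000000
u = exp(sigma*sqrt(dt)) = 1.404948; d = 1/u = 0.711770
p = (exp((r-q)*dt) - d) / (u - d) = 0.458258
Discount per step: exp(-r*dt) = 0.943650
Stock lattice S(k, i) with i counting down-moves:
  k=0: S(0,0) = 28.6400
  k=1: S(1,0) = 40.2377; S(1,1) = 20.3851
  k=2: S(2,0) = 56.5319; S(2,1) = 28.6400; S(2,2) = 14.5095
Terminal payoffs V(N, i) = max(S_T - K, 0):
  V(2,0) = 23.911858; V(2,1) = 0.000000; V(2,2) = 0.000000
Backward induction: V(k, i) = exp(-r*dt) * [p * V(k+1, i) + (1-p) * V(k+1, i+1)].
  V(1,0) = exp(-r*dt) * [p*23.911858 + (1-p)*0.000000] = 10.340336
  V(1,1) = exp(-r*dt) * [p*0.000000 + (1-p)*0.000000] = 0.000000
  V(0,0) = exp(-r*dt) * [p*10.340336 + (1-p)*0.000000] = 4.471528


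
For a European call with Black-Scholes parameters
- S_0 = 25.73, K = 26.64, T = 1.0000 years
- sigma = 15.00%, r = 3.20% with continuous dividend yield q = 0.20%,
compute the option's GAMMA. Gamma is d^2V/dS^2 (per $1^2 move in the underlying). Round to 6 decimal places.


d1 = 0.0432918708; d2 = -0.1067081292
phi(d1) = 0.3985686095; exp(-qT) = 0.9980019987; exp(-rT) = 0.9685065821
Gamma = exp(-qT) * phi(d1) / (S * sigma * sqrt(T)) = 0.9980019987 * 0.3985686095 / (25.7300 * 0.1500 * 1.0000000000) = 0.103063

Answer: Gamma = 0.103063


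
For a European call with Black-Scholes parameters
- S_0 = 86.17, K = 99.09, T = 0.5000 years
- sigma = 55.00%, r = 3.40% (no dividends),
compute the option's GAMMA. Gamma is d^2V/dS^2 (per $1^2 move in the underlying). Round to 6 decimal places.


Answer: Gamma = 0.011817

Derivation:
d1 = -0.1210603806; d2 = -0.5099691102
phi(d1) = 0.3960295929; exp(-qT) = 1.0000000000; exp(-rT) = 0.9831436846
Gamma = exp(-qT) * phi(d1) / (S * sigma * sqrt(T)) = 1.0000000000 * 0.3960295929 / (86.1700 * 0.5500 * 0.7071067812) = 0.011817


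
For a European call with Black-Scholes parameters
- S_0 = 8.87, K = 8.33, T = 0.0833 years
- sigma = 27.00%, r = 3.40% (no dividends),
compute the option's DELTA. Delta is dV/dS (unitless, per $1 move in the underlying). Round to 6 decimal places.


Answer: Delta = 0.810933

Derivation:
d1 = 0.8813388528; d2 = 0.8034121565
phi(d1) = 0.2705447879; exp(-qT) = 1.0000000000; exp(-rT) = 0.9971718069
N(d1) = 0.8109327786
Delta = exp(-qT) * N(d1) = 1.0000000000 * 0.8109327786 = 0.810933


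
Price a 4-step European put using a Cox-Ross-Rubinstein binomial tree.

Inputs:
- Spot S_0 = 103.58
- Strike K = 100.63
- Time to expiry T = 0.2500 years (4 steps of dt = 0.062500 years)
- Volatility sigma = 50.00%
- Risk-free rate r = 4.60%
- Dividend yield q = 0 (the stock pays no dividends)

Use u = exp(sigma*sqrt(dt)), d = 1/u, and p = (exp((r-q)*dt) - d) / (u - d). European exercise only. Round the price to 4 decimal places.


dt = T/N = 0.062500
u = exp(sigma*sqrt(dt)) = 1.133148; d = 1/u = 0.882497
p = (exp((r-q)*dt) - d) / (u - d) = 0.480277
Discount per step: exp(-r*dt) = 0.997129
Stock lattice S(k, i) with i counting down-moves:
  k=0: S(0,0) = 103.5800
  k=1: S(1,0) = 117.3715; S(1,1) = 91.4090
  k=2: S(2,0) = 132.9994; S(2,1) = 103.5800; S(2,2) = 80.6682
  k=3: S(3,0) = 150.7080; S(3,1) = 117.3715; S(3,2) = 91.4090; S(3,3) = 71.1894
  k=4: S(4,0) = 170.7745; S(4,1) = 132.9994; S(4,2) = 103.5800; S(4,3) = 80.6682; S(4,4) = 62.8244
Terminal payoffs V(N, i) = max(K - S_T, 0):
  V(4,0) = 0.000000; V(4,1) = 0.000000; V(4,2) = 0.000000; V(4,3) = 19.961815; V(4,4) = 37.805554
Backward induction: V(k, i) = exp(-r*dt) * [p * V(k+1, i) + (1-p) * V(k+1, i+1)].
  V(3,0) = exp(-r*dt) * [p*0.000000 + (1-p)*0.000000] = 0.000000
  V(3,1) = exp(-r*dt) * [p*0.000000 + (1-p)*0.000000] = 0.000000
  V(3,2) = exp(-r*dt) * [p*0.000000 + (1-p)*19.961815] = 10.344825
  V(3,3) = exp(-r*dt) * [p*19.961815 + (1-p)*37.805554] = 29.151681
  V(2,0) = exp(-r*dt) * [p*0.000000 + (1-p)*0.000000] = 0.000000
  V(2,1) = exp(-r*dt) * [p*0.000000 + (1-p)*10.344825] = 5.361006
  V(2,2) = exp(-r*dt) * [p*10.344825 + (1-p)*29.151681] = 20.061417
  V(1,0) = exp(-r*dt) * [p*0.000000 + (1-p)*5.361006] = 2.778238
  V(1,1) = exp(-r*dt) * [p*5.361006 + (1-p)*20.061417] = 12.963820
  V(0,0) = exp(-r*dt) * [p*2.778238 + (1-p)*12.963820] = 8.048743

Answer: Price = V(0,0) = 8.0487


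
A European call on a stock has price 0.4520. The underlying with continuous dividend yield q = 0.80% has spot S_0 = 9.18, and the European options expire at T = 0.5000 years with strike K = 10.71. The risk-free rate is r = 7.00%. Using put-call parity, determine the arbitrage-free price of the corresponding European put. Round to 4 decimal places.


Answer: Put price = 1.6503

Derivation:
Put-call parity: C - P = S_0 * exp(-qT) - K * exp(-rT).
S_0 * exp(-qT) = 9.1800 * 0.99600799 = 9.14335334
K * exp(-rT) = 10.7100 * 0.96560542 = 10.34163401
P = C - S*exp(-qT) + K*exp(-rT)
P = 0.4520 - 9.14335334 + 10.34163401 = 1.6503


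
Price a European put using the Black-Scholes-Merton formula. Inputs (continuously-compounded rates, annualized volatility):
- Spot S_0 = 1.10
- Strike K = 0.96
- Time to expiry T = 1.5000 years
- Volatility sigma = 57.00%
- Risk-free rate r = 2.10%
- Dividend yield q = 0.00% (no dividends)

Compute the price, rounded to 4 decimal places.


d1 = (ln(S/K) + (r - q + 0.5*sigma^2) * T) / (sigma * sqrt(T)) = 0.58917702
d2 = d1 - sigma * sqrt(T) = -0.10892756
exp(-rT) = 0.96899096; exp(-qT) = 1.00000000
P = K * exp(-rT) * N(-d2) - S_0 * exp(-qT) * N(-d1)
N(-d1) = 0.27787127; N(-d2) = 0.54337003
P = 0.9600 * 0.96899096 * 0.54337003 - 1.1000 * 1.00000000 * 0.27787127 = 0.1998

Answer: Price = 0.1998


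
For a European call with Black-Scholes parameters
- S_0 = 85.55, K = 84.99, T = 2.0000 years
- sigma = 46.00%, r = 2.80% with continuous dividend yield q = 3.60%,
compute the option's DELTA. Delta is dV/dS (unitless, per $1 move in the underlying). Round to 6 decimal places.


Answer: Delta = 0.578801

Derivation:
d1 = 0.3107694303; d2 = -0.3397688084
phi(d1) = 0.3801355602; exp(-qT) = 0.9305308958; exp(-rT) = 0.9455391359
N(d1) = 0.6220120446
Delta = exp(-qT) * N(d1) = 0.9305308958 * 0.6220120446 = 0.578801


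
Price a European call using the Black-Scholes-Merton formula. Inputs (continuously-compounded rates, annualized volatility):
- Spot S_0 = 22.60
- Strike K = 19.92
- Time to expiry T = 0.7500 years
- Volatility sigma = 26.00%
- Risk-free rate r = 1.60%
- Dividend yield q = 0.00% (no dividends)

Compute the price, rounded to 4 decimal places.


Answer: Price = 3.6980

Derivation:
d1 = (ln(S/K) + (r - q + 0.5*sigma^2) * T) / (sigma * sqrt(T)) = 0.72646498
d2 = d1 - sigma * sqrt(T) = 0.50129838
exp(-rT) = 0.98807171; exp(-qT) = 1.00000000
C = S_0 * exp(-qT) * N(d1) - K * exp(-rT) * N(d2)
N(d1) = 0.76622312; N(d2) = 0.69191943
C = 22.6000 * 1.00000000 * 0.76622312 - 19.9200 * 0.98807171 * 0.69191943 = 3.6980


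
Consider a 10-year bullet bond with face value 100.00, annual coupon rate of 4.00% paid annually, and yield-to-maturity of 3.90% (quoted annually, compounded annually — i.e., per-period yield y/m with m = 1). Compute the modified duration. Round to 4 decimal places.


Coupon per period c = face * coupon_rate / m = 4.000000
Periods per year m = 1; per-period yield y/m = 0.039000
Number of cashflows N = 10
Cashflows (t years, CF_t, discount factor 1/(1+y/m)^(m*t), PV):
  t = 1.0000: CF_t = 4.000000, DF = 0.962464, PV = 3.849856
  t = 2.0000: CF_t = 4.000000, DF = 0.926337, PV = 3.705347
  t = 3.0000: CF_t = 4.000000, DF = 0.891566, PV = 3.566263
  t = 4.0000: CF_t = 4.000000, DF = 0.858100, PV = 3.432399
  t = 5.0000: CF_t = 4.000000, DF = 0.825890, PV = 3.303560
  t = 6.0000: CF_t = 4.000000, DF = 0.794889, PV = 3.179558
  t = 7.0000: CF_t = 4.000000, DF = 0.765052, PV = 3.060209
  t = 8.0000: CF_t = 4.000000, DF = 0.736335, PV = 2.945341
  t = 9.0000: CF_t = 4.000000, DF = 0.708696, PV = 2.834785
  t = 10.0000: CF_t = 104.000000, DF = 0.682094, PV = 70.937824
Price P = sum_t PV_t = 100.815142
First compute Macaulay numerator sum_t t * PV_t:
  t * PV_t at t = 1.0000: 3.849856
  t * PV_t at t = 2.0000: 7.410694
  t * PV_t at t = 3.0000: 10.698789
  t * PV_t at t = 4.0000: 13.729597
  t * PV_t at t = 5.0000: 16.517802
  t * PV_t at t = 6.0000: 19.077346
  t * PV_t at t = 7.0000: 21.421466
  t * PV_t at t = 8.0000: 23.562730
  t * PV_t at t = 9.0000: 25.513061
  t * PV_t at t = 10.0000: 709.378242
Macaulay duration D = 851.159583 / 100.815142 = 8.442775
Modified duration = D / (1 + y/m) = 8.442775 / (1 + 0.039000) = 8.125866

Answer: Modified duration = 8.1259


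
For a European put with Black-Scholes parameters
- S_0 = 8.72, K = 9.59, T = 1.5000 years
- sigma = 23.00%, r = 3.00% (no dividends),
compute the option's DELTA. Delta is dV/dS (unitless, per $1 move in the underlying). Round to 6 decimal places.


Answer: Delta = -0.514763

Derivation:
d1 = -0.0370144560; d2 = -0.3187057764
phi(d1) = 0.3986690846; exp(-qT) = 1.0000000000; exp(-rT) = 0.9559974818
N(-d1) = 0.5147632603
Delta = -exp(-qT) * N(-d1) = -1.0000000000 * 0.5147632603 = -0.514763


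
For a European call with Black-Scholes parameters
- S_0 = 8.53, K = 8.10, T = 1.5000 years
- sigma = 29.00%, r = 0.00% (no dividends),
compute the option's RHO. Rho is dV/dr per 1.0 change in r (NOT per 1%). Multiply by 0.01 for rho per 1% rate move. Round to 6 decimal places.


d1 = 0.3232208700; d2 = -0.0319551427
phi(d1) = 0.3786381048; exp(-qT) = 1.0000000000; exp(-rT) = 1.0000000000
N(d2) = 0.4872539118
Rho = K*T*exp(-rT)*N(d2) = 8.1000 * 1.5000 * 1.0000000000 * 0.4872539118 = 5.920135

Answer: Rho = 5.920135


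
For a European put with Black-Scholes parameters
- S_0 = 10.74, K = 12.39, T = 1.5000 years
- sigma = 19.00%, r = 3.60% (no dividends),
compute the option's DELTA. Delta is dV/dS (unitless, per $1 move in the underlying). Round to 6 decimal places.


d1 = -0.2657464596; d2 = -0.4984479852
phi(d1) = 0.3851011994; exp(-qT) = 1.0000000000; exp(-rT) = 0.9474321065
N(-d1) = 0.6047827601
Delta = -exp(-qT) * N(-d1) = -1.0000000000 * 0.6047827601 = -0.604783

Answer: Delta = -0.604783


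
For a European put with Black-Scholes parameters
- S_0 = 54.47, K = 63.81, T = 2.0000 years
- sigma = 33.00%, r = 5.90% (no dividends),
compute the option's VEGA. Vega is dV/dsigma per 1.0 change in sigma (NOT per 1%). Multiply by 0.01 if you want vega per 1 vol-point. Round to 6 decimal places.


Answer: Vega = 30.400805

Derivation:
d1 = 0.1470785823; d2 = -0.3196118933
phi(d1) = 0.3946505505; exp(-qT) = 1.0000000000; exp(-rT) = 0.8886960526
Vega = S * exp(-qT) * phi(d1) * sqrt(T) = 54.4700 * 1.0000000000 * 0.3946505505 * 1.4142135624 = 30.400805


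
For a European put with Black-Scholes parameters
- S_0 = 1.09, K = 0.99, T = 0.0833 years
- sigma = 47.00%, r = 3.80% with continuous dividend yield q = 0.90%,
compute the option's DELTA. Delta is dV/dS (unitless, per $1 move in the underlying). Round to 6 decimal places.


d1 = 0.7950171611; d2 = 0.6593669860
phi(d1) = 0.2908450359; exp(-qT) = 0.9992505810; exp(-rT) = 0.9968396046
N(-d1) = 0.2133017598
Delta = -exp(-qT) * N(-d1) = -0.9992505810 * 0.2133017598 = -0.213142

Answer: Delta = -0.213142


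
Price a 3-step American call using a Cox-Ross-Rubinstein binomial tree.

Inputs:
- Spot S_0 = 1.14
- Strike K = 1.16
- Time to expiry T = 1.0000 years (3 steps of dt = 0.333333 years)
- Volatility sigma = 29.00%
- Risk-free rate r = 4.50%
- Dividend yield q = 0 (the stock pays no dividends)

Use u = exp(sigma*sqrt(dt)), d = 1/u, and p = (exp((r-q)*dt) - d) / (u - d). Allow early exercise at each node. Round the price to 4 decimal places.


dt = T/N = 0.333333
u = exp(sigma*sqrt(dt)) = 1.182264; d = 1/u = 0.845834
p = (exp((r-q)*dt) - d) / (u - d) = 0.503161
Discount per step: exp(-r*dt) = 0.985112
Stock lattice S(k, i) with i counting down-moves:
  k=0: S(0,0) = 1.1400
  k=1: S(1,0) = 1.3478; S(1,1) = 0.9643
  k=2: S(2,0) = 1.5934; S(2,1) = 1.1400; S(2,2) = 0.8156
  k=3: S(3,0) = 1.8839; S(3,1) = 1.3478; S(3,2) = 0.9643; S(3,3) = 0.6899
Terminal payoffs V(N, i) = max(S_T - K, 0):
  V(3,0) = 0.723860; V(3,1) = 0.187781; V(3,2) = 0.000000; V(3,3) = 0.000000
Backward induction: V(k, i) = exp(-r*dt) * [p * V(k+1, i) + (1-p) * V(k+1, i+1)]; then take max(V_cont, immediate exercise) for American.
  V(2,0) = exp(-r*dt) * [p*0.723860 + (1-p)*0.187781] = 0.450704; exercise = 0.433434; V(2,0) = max -> 0.450704
  V(2,1) = exp(-r*dt) * [p*0.187781 + (1-p)*0.000000] = 0.093078; exercise = 0.000000; V(2,1) = max -> 0.093078
  V(2,2) = exp(-r*dt) * [p*0.000000 + (1-p)*0.000000] = 0.000000; exercise = 0.000000; V(2,2) = max -> 0.000000
  V(1,0) = exp(-r*dt) * [p*0.450704 + (1-p)*0.093078] = 0.268957; exercise = 0.187781; V(1,0) = max -> 0.268957
  V(1,1) = exp(-r*dt) * [p*0.093078 + (1-p)*0.000000] = 0.046136; exercise = 0.000000; V(1,1) = max -> 0.046136
  V(0,0) = exp(-r*dt) * [p*0.268957 + (1-p)*0.046136] = 0.155895; exercise = 0.000000; V(0,0) = max -> 0.155895

Answer: Price = V(0,0) = 0.1559


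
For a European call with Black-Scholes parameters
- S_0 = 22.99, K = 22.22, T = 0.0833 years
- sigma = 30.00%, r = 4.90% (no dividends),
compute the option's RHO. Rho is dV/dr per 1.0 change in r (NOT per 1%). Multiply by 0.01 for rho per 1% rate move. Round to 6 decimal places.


d1 = 0.4838788360; d2 = 0.3972936178
phi(d1) = 0.3548685296; exp(-qT) = 1.0000000000; exp(-rT) = 0.9959266188
N(d2) = 0.6544245234
Rho = K*T*exp(-rT)*N(d2) = 22.2200 * 0.0833 * 0.9959266188 * 0.6544245234 = 1.206357

Answer: Rho = 1.206357


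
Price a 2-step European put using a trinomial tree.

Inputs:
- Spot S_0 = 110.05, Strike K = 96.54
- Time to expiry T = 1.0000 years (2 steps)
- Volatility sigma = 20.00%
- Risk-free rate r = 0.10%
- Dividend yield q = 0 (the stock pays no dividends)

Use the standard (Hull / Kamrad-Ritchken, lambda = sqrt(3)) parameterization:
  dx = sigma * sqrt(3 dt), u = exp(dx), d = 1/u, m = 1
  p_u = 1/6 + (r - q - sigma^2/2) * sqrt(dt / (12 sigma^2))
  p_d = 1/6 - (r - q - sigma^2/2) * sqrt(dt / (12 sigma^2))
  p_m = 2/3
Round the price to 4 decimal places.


dt = T/N = 0.500000; dx = sigma*sqrt(3*dt) = 0.244949
u = exp(dx) = 1.277556; d = 1/u = 0.782744
p_u = 0.147275, p_m = 0.666667, p_d = 0.186058
Discount per step: exp(-r*dt) = 0.999500
Stock lattice S(k, j) with j the centered position index:
  k=0: S(0,+0) = 110.0500
  k=1: S(1,-1) = 86.1410; S(1,+0) = 110.0500; S(1,+1) = 140.5951
  k=2: S(2,-2) = 67.4264; S(2,-1) = 86.1410; S(2,+0) = 110.0500; S(2,+1) = 140.5951; S(2,+2) = 179.6181
Terminal payoffs V(N, j) = max(K - S_T, 0):
  V(2,-2) = 29.113585; V(2,-1) = 10.398970; V(2,+0) = 0.000000; V(2,+1) = 0.000000; V(2,+2) = 0.000000
Backward induction: V(k, j) = exp(-r*dt) * [p_u * V(k+1, j+1) + p_m * V(k+1, j) + p_d * V(k+1, j-1)]
  V(1,-1) = exp(-r*dt) * [p_u*0.000000 + p_m*10.398970 + p_d*29.113585] = 12.343302
  V(1,+0) = exp(-r*dt) * [p_u*0.000000 + p_m*0.000000 + p_d*10.398970] = 1.933849
  V(1,+1) = exp(-r*dt) * [p_u*0.000000 + p_m*0.000000 + p_d*0.000000] = 0.000000
  V(0,+0) = exp(-r*dt) * [p_u*0.000000 + p_m*1.933849 + p_d*12.343302] = 3.584016

Answer: Price = V(0,0) = 3.5840


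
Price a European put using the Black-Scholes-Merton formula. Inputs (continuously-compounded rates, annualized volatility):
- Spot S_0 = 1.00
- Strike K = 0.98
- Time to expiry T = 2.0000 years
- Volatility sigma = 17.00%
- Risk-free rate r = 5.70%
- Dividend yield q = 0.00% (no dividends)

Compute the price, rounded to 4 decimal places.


Answer: Price = 0.0404

Derivation:
d1 = (ln(S/K) + (r - q + 0.5*sigma^2) * T) / (sigma * sqrt(T)) = 0.67841783
d2 = d1 - sigma * sqrt(T) = 0.43800152
exp(-rT) = 0.89225796; exp(-qT) = 1.00000000
P = K * exp(-rT) * N(-d2) - S_0 * exp(-qT) * N(-d1)
N(-d1) = 0.24875340; N(-d2) = 0.33069259
P = 0.9800 * 0.89225796 * 0.33069259 - 1.0000 * 1.00000000 * 0.24875340 = 0.0404


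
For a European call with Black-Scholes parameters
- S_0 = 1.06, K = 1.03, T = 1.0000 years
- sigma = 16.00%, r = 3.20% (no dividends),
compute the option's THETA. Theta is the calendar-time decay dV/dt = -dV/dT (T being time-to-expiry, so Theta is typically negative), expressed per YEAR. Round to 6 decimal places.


Answer: Theta = -0.050160

Derivation:
d1 = 0.4594381618; d2 = 0.2994381618
phi(d1) = 0.3589830000; exp(-qT) = 1.0000000000; exp(-rT) = 0.9685065821
Theta = -S*exp(-qT)*phi(d1)*sigma/(2*sqrt(T)) - r*K*exp(-rT)*N(d2) + q*S*exp(-qT)*N(d1)
N(d1) = 0.6770402254; N(d2) = 0.6176971259; sqrt(T) = 1.0000000000
Term 1 = -1.0600 * 1.0000000000 * 0.3589830000 * 0.1600 / (2 * 1.0000000000) = -0.0304417584
Term 2 = -0.0320 * 1.0300 * 0.9685065821 * 0.6176971259 = -0.0197181134
Term 3 = 0 (no dividend yield, q = 0)
Theta = -0.0304417584 + (-0.0197181134) + (0.0000000000) = -0.050160


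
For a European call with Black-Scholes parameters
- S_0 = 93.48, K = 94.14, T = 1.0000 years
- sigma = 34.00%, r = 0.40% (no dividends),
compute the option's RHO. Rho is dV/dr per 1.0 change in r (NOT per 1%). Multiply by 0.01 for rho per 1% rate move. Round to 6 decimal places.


d1 = 0.1610719815; d2 = -0.1789280185
phi(d1) = 0.3938005860; exp(-qT) = 1.0000000000; exp(-rT) = 0.9960079893
N(d2) = 0.4289971111
Rho = K*T*exp(-rT)*N(d2) = 94.1400 * 1.0000 * 0.9960079893 * 0.4289971111 = 40.224568

Answer: Rho = 40.224568


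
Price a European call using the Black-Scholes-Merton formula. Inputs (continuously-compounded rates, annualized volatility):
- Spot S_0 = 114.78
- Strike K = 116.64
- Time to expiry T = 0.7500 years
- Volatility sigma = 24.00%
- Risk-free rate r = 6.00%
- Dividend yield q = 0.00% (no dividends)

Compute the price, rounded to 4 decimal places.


d1 = (ln(S/K) + (r - q + 0.5*sigma^2) * T) / (sigma * sqrt(T)) = 0.24308844
d2 = d1 - sigma * sqrt(T) = 0.03524235
exp(-rT) = 0.95599748; exp(-qT) = 1.00000000
C = S_0 * exp(-qT) * N(d1) - K * exp(-rT) * N(d2)
N(d1) = 0.59603156; N(d2) = 0.51405675
C = 114.7800 * 1.00000000 * 0.59603156 - 116.6400 * 0.95599748 * 0.51405675 = 11.0913

Answer: Price = 11.0913


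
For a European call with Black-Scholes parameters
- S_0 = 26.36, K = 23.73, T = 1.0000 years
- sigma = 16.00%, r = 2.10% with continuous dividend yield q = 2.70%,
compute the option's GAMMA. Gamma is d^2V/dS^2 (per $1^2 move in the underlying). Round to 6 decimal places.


Answer: Gamma = 0.072093

Derivation:
d1 = 0.6994227449; d2 = 0.5394227449
phi(d1) = 0.3123800819; exp(-qT) = 0.9733612415; exp(-rT) = 0.9792189646
Gamma = exp(-qT) * phi(d1) / (S * sigma * sqrt(T)) = 0.9733612415 * 0.3123800819 / (26.3600 * 0.1600 * 1.0000000000) = 0.072093


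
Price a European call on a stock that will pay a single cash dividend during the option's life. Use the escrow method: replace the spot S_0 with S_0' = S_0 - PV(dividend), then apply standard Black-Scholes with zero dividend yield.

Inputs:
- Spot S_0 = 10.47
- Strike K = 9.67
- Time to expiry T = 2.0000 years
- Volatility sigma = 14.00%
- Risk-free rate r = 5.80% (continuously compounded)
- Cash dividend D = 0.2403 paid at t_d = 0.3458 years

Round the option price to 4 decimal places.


PV(D) = D * exp(-r * t_d) = 0.2403 * 0.98014339 = 0.23552846
S_0' = S_0 - PV(D) = 10.4700 - 0.23552846 = 10.23447154
d1 = (ln(S_0'/K) + (r + sigma^2/2)*T) / (sigma*sqrt(T)) = 0.97142974
d2 = d1 - sigma*sqrt(T) = 0.77343984
exp(-rT) = 0.89047522
N(d1) = 0.83433284; N(d2) = 0.78036894
C = S_0' * N(d1) - K * exp(-rT) * N(d2) = 10.23447154 * 0.83433284 - 9.6700 * 0.89047522 * 0.78036894 = 1.8193

Answer: Price = 1.8193


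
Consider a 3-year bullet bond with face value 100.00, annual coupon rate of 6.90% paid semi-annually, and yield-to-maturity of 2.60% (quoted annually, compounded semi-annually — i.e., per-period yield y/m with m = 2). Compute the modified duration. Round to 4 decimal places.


Answer: Modified duration = 2.7408

Derivation:
Coupon per period c = face * coupon_rate / m = 3.450000
Periods per year m = 2; per-period yield y/m = 0.013000
Number of cashflows N = 6
Cashflows (t years, CF_t, discount factor 1/(1+y/m)^(m*t), PV):
  t = 0.5000: CF_t = 3.450000, DF = 0.987167, PV = 3.405726
  t = 1.0000: CF_t = 3.450000, DF = 0.974498, PV = 3.362019
  t = 1.5000: CF_t = 3.450000, DF = 0.961992, PV = 3.318874
  t = 2.0000: CF_t = 3.450000, DF = 0.949647, PV = 3.276282
  t = 2.5000: CF_t = 3.450000, DF = 0.937460, PV = 3.234237
  t = 3.0000: CF_t = 103.450000, DF = 0.925429, PV = 95.735679
Price P = sum_t PV_t = 112.332818
First compute Macaulay numerator sum_t t * PV_t:
  t * PV_t at t = 0.5000: 1.702863
  t * PV_t at t = 1.0000: 3.362019
  t * PV_t at t = 1.5000: 4.978311
  t * PV_t at t = 2.0000: 6.552565
  t * PV_t at t = 2.5000: 8.085593
  t * PV_t at t = 3.0000: 287.207038
Macaulay duration D = 311.888388 / 112.332818 = 2.776467
Modified duration = D / (1 + y/m) = 2.776467 / (1 + 0.013000) = 2.740836


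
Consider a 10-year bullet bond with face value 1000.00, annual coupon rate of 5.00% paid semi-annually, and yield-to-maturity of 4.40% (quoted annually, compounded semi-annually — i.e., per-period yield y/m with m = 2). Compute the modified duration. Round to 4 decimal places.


Answer: Modified duration = 7.8715

Derivation:
Coupon per period c = face * coupon_rate / m = 25.000000
Periods per year m = 2; per-period yield y/m = 0.022000
Number of cashflows N = 20
Cashflows (t years, CF_t, discount factor 1/(1+y/m)^(m*t), PV):
  t = 0.5000: CF_t = 25.000000, DF = 0.978474, PV = 24.461840
  t = 1.0000: CF_t = 25.000000, DF = 0.957411, PV = 23.935264
  t = 1.5000: CF_t = 25.000000, DF = 0.936801, PV = 23.420023
  t = 2.0000: CF_t = 25.000000, DF = 0.916635, PV = 22.915874
  t = 2.5000: CF_t = 25.000000, DF = 0.896903, PV = 22.422577
  t = 3.0000: CF_t = 25.000000, DF = 0.877596, PV = 21.939900
  t = 3.5000: CF_t = 25.000000, DF = 0.858704, PV = 21.467612
  t = 4.0000: CF_t = 25.000000, DF = 0.840220, PV = 21.005491
  t = 4.5000: CF_t = 25.000000, DF = 0.822133, PV = 20.553318
  t = 5.0000: CF_t = 25.000000, DF = 0.804435, PV = 20.110879
  t = 5.5000: CF_t = 25.000000, DF = 0.787119, PV = 19.677964
  t = 6.0000: CF_t = 25.000000, DF = 0.770175, PV = 19.254368
  t = 6.5000: CF_t = 25.000000, DF = 0.753596, PV = 18.839890
  t = 7.0000: CF_t = 25.000000, DF = 0.737373, PV = 18.434335
  t = 7.5000: CF_t = 25.000000, DF = 0.721500, PV = 18.037509
  t = 8.0000: CF_t = 25.000000, DF = 0.705969, PV = 17.649226
  t = 8.5000: CF_t = 25.000000, DF = 0.690772, PV = 17.269302
  t = 9.0000: CF_t = 25.000000, DF = 0.675902, PV = 16.897556
  t = 9.5000: CF_t = 25.000000, DF = 0.661352, PV = 16.533812
  t = 10.0000: CF_t = 1025.000000, DF = 0.647116, PV = 663.293818
Price P = sum_t PV_t = 1048.120556
First compute Macaulay numerator sum_t t * PV_t:
  t * PV_t at t = 0.5000: 12.230920
  t * PV_t at t = 1.0000: 23.935264
  t * PV_t at t = 1.5000: 35.130035
  t * PV_t at t = 2.0000: 45.831748
  t * PV_t at t = 2.5000: 56.056443
  t * PV_t at t = 3.0000: 65.819699
  t * PV_t at t = 3.5000: 75.136642
  t * PV_t at t = 4.0000: 84.021965
  t * PV_t at t = 4.5000: 92.489932
  t * PV_t at t = 5.0000: 100.554394
  t * PV_t at t = 5.5000: 108.228800
  t * PV_t at t = 6.0000: 115.526206
  t * PV_t at t = 6.5000: 122.459285
  t * PV_t at t = 7.0000: 129.040343
  t * PV_t at t = 7.5000: 135.281321
  t * PV_t at t = 8.0000: 141.193812
  t * PV_t at t = 8.5000: 146.789066
  t * PV_t at t = 9.0000: 152.078000
  t * PV_t at t = 9.5000: 157.071212
  t * PV_t at t = 10.0000: 6632.938177
Macaulay duration D = 8431.813262 / 1048.120556 = 8.044698
Modified duration = D / (1 + y/m) = 8.044698 / (1 + 0.022000) = 7.871524


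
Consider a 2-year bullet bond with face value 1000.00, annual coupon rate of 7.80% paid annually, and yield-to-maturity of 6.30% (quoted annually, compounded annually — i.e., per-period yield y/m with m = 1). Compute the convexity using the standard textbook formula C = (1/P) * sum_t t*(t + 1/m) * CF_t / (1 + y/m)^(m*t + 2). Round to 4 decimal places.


Answer: Convexity = 5.0571

Derivation:
Coupon per period c = face * coupon_rate / m = 78.000000
Periods per year m = 1; per-period yield y/m = 0.063000
Number of cashflows N = 2
Cashflows (t years, CF_t, discount factor 1/(1+y/m)^(m*t), PV):
  t = 1.0000: CF_t = 78.000000, DF = 0.940734, PV = 73.377234
  t = 2.0000: CF_t = 1078.000000, DF = 0.884980, PV = 954.008473
Price P = sum_t PV_t = 1027.385707
Convexity numerator sum_t t*(t + 1/m) * CF_t / (1+y/m)^(m*t + 2):
  t = 1.0000: term = 129.874774
  t = 2.0000: term = 5065.670684
Convexity = (1/P) * sum = 5195.545458 / 1027.385707 = 5.057054


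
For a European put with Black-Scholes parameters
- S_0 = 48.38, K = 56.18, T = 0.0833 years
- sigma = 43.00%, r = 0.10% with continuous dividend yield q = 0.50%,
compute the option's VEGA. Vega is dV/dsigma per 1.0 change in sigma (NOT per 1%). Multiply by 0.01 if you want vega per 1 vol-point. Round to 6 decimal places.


d1 = -1.1450455875; d2 = -1.2691510668
phi(d1) = 0.2071104130; exp(-qT) = 0.9995835867; exp(-rT) = 0.9999167035
Vega = S * exp(-qT) * phi(d1) * sqrt(T) = 48.3800 * 0.9995835867 * 0.2071104130 * 0.2886173938 = 2.890743

Answer: Vega = 2.890743


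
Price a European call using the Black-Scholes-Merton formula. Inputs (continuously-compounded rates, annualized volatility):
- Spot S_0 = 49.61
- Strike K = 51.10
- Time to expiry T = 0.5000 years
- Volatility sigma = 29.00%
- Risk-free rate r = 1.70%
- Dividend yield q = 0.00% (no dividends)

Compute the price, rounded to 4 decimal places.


Answer: Price = 3.5874

Derivation:
d1 = (ln(S/K) + (r - q + 0.5*sigma^2) * T) / (sigma * sqrt(T)) = -0.00032708
d2 = d1 - sigma * sqrt(T) = -0.20538804
exp(-rT) = 0.99153602; exp(-qT) = 1.00000000
C = S_0 * exp(-qT) * N(d1) - K * exp(-rT) * N(d2)
N(d1) = 0.49986951; N(d2) = 0.41863448
C = 49.6100 * 1.00000000 * 0.49986951 - 51.1000 * 0.99153602 * 0.41863448 = 3.5874


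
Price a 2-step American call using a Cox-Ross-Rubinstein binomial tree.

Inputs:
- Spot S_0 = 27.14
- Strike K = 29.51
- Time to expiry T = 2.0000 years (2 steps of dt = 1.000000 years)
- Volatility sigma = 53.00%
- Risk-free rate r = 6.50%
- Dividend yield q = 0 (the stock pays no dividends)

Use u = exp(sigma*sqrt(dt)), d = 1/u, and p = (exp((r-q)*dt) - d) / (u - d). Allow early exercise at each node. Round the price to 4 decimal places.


Answer: Price = V(0,0) = 7.9644

Derivation:
dt = T/N = 1.000000
u = exp(sigma*sqrt(dt)) = 1.698932; d = 1/u = 0.588605
p = (exp((r-q)*dt) - d) / (u - d) = 0.431003
Discount per step: exp(-r*dt) = 0.937067
Stock lattice S(k, i) with i counting down-moves:
  k=0: S(0,0) = 27.1400
  k=1: S(1,0) = 46.1090; S(1,1) = 15.9747
  k=2: S(2,0) = 78.3361; S(2,1) = 27.1400; S(2,2) = 9.4028
Terminal payoffs V(N, i) = max(S_T - K, 0):
  V(2,0) = 48.826109; V(2,1) = 0.000000; V(2,2) = 0.000000
Backward induction: V(k, i) = exp(-r*dt) * [p * V(k+1, i) + (1-p) * V(k+1, i+1)]; then take max(V_cont, immediate exercise) for American.
  V(1,0) = exp(-r*dt) * [p*48.826109 + (1-p)*0.000000] = 19.719820; exercise = 16.599023; V(1,0) = max -> 19.719820
  V(1,1) = exp(-r*dt) * [p*0.000000 + (1-p)*0.000000] = 0.000000; exercise = 0.000000; V(1,1) = max -> 0.000000
  V(0,0) = exp(-r*dt) * [p*19.719820 + (1-p)*0.000000] = 7.964413; exercise = 0.000000; V(0,0) = max -> 7.964413


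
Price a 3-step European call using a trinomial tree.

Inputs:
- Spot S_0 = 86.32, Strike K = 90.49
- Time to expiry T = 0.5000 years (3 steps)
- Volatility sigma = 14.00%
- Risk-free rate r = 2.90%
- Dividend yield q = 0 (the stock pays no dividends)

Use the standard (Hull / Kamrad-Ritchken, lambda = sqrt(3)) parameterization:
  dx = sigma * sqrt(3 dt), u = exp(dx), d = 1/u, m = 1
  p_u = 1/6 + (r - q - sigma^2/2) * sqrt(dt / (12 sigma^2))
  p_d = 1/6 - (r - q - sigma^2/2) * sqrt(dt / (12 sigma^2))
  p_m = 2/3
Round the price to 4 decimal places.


dt = T/N = 0.166667; dx = sigma*sqrt(3*dt) = 0.098995
u = exp(dx) = 1.104061; d = 1/u = 0.905747
p_u = 0.182829, p_m = 0.666667, p_d = 0.150504
Discount per step: exp(-r*dt) = 0.995178
Stock lattice S(k, j) with j the centered position index:
  k=0: S(0,+0) = 86.3200
  k=1: S(1,-1) = 78.1841; S(1,+0) = 86.3200; S(1,+1) = 95.3025
  k=2: S(2,-2) = 70.8150; S(2,-1) = 78.1841; S(2,+0) = 86.3200; S(2,+1) = 95.3025; S(2,+2) = 105.2198
  k=3: S(3,-3) = 64.1405; S(3,-2) = 70.8150; S(3,-1) = 78.1841; S(3,+0) = 86.3200; S(3,+1) = 95.3025; S(3,+2) = 105.2198; S(3,+3) = 116.1690
Terminal payoffs V(N, j) = max(S_T - K, 0):
  V(3,-3) = 0.000000; V(3,-2) = 0.000000; V(3,-1) = 0.000000; V(3,+0) = 0.000000; V(3,+1) = 4.812522; V(3,+2) = 14.729771; V(3,+3) = 25.679016
Backward induction: V(k, j) = exp(-r*dt) * [p_u * V(k+1, j+1) + p_m * V(k+1, j) + p_d * V(k+1, j-1)]
  V(2,-2) = exp(-r*dt) * [p_u*0.000000 + p_m*0.000000 + p_d*0.000000] = 0.000000
  V(2,-1) = exp(-r*dt) * [p_u*0.000000 + p_m*0.000000 + p_d*0.000000] = 0.000000
  V(2,+0) = exp(-r*dt) * [p_u*4.812522 + p_m*0.000000 + p_d*0.000000] = 0.875627
  V(2,+1) = exp(-r*dt) * [p_u*14.729771 + p_m*4.812522 + p_d*0.000000] = 5.872924
  V(2,+2) = exp(-r*dt) * [p_u*25.679016 + p_m*14.729771 + p_d*4.812522] = 15.165546
  V(1,-1) = exp(-r*dt) * [p_u*0.875627 + p_m*0.000000 + p_d*0.000000] = 0.159318
  V(1,+0) = exp(-r*dt) * [p_u*5.872924 + p_m*0.875627 + p_d*0.000000] = 1.649501
  V(1,+1) = exp(-r*dt) * [p_u*15.165546 + p_m*5.872924 + p_d*0.875627] = 6.786889
  V(0,+0) = exp(-r*dt) * [p_u*6.786889 + p_m*1.649501 + p_d*0.159318] = 2.353085

Answer: Price = V(0,0) = 2.3531


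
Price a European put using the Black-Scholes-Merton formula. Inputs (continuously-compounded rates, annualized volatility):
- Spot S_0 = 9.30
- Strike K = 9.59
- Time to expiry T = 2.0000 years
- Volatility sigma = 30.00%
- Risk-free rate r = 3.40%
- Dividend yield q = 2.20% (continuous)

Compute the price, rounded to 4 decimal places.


d1 = (ln(S/K) + (r - q + 0.5*sigma^2) * T) / (sigma * sqrt(T)) = 0.19632469
d2 = d1 - sigma * sqrt(T) = -0.22793938
exp(-rT) = 0.93426047; exp(-qT) = 0.95695396
P = K * exp(-rT) * N(-d2) - S_0 * exp(-qT) * N(-d1)
N(-d1) = 0.42217802; N(-d2) = 0.59015332
P = 9.5900 * 0.93426047 * 0.59015332 - 9.3000 * 0.95695396 * 0.42217802 = 1.5303

Answer: Price = 1.5303


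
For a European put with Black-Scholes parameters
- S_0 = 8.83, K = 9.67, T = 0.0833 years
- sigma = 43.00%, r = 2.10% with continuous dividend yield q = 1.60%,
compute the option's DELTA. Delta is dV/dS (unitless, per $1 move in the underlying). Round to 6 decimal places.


d1 = -0.6668175353; d2 = -0.7909230147
phi(d1) = 0.3194158737; exp(-qT) = 0.9986680878; exp(-rT) = 0.9982522291
N(-d1) = 0.7475556547
Delta = -exp(-qT) * N(-d1) = -0.9986680878 * 0.7475556547 = -0.746560

Answer: Delta = -0.746560


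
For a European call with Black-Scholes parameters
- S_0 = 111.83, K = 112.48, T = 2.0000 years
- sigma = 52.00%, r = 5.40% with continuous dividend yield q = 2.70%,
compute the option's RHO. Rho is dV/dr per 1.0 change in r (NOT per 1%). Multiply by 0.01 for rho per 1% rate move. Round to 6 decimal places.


Answer: Rho = 76.990034

Derivation:
d1 = 0.4332449136; d2 = -0.3021461388
phi(d1) = 0.3632045478; exp(-qT) = 0.9474321065; exp(-rT) = 0.8976275964
N(d2) = 0.3812703307
Rho = K*T*exp(-rT)*N(d2) = 112.4800 * 2.0000 * 0.8976275964 * 0.3812703307 = 76.990034


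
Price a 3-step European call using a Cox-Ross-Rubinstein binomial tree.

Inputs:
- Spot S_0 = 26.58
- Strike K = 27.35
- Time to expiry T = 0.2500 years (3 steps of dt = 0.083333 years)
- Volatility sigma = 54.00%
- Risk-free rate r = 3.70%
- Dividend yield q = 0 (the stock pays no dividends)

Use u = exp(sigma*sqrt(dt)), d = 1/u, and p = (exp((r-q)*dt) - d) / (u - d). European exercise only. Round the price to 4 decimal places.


dt = T/N = 0.083333
u = exp(sigma*sqrt(dt)) = 1.168691; d = 1/u = 0.855658
p = (exp((r-q)*dt) - d) / (u - d) = 0.470973
Discount per step: exp(-r*dt) = 0.996921
Stock lattice S(k, i) with i counting down-moves:
  k=0: S(0,0) = 26.5800
  k=1: S(1,0) = 31.0638; S(1,1) = 22.7434
  k=2: S(2,0) = 36.3040; S(2,1) = 26.5800; S(2,2) = 19.4606
  k=3: S(3,0) = 42.4282; S(3,1) = 31.0638; S(3,2) = 22.7434; S(3,3) = 16.6516
Terminal payoffs V(N, i) = max(S_T - K, 0):
  V(3,0) = 15.078180; V(3,1) = 3.713815; V(3,2) = 0.000000; V(3,3) = 0.000000
Backward induction: V(k, i) = exp(-r*dt) * [p * V(k+1, i) + (1-p) * V(k+1, i+1)].
  V(2,0) = exp(-r*dt) * [p*15.078180 + (1-p)*3.713815] = 9.038209
  V(2,1) = exp(-r*dt) * [p*3.713815 + (1-p)*0.000000] = 1.743720
  V(2,2) = exp(-r*dt) * [p*0.000000 + (1-p)*0.000000] = 0.000000
  V(1,0) = exp(-r*dt) * [p*9.038209 + (1-p)*1.743720] = 5.163280
  V(1,1) = exp(-r*dt) * [p*1.743720 + (1-p)*0.000000] = 0.818716
  V(0,0) = exp(-r*dt) * [p*5.163280 + (1-p)*0.818716] = 2.856067

Answer: Price = V(0,0) = 2.8561


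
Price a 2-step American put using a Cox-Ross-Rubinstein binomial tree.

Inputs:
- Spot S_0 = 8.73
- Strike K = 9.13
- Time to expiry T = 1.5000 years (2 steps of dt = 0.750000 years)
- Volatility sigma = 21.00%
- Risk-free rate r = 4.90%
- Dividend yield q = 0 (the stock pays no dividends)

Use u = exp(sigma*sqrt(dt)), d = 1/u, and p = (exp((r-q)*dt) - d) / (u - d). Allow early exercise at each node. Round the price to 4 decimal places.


Answer: Price = V(0,0) = 0.8824

Derivation:
dt = T/N = 0.750000
u = exp(sigma*sqrt(dt)) = 1.199453; d = 1/u = 0.833714
p = (exp((r-q)*dt) - d) / (u - d) = 0.557009
Discount per step: exp(-r*dt) = 0.963917
Stock lattice S(k, i) with i counting down-moves:
  k=0: S(0,0) = 8.7300
  k=1: S(1,0) = 10.4712; S(1,1) = 7.2783
  k=2: S(2,0) = 12.5597; S(2,1) = 8.7300; S(2,2) = 6.0680
Terminal payoffs V(N, i) = max(K - S_T, 0):
  V(2,0) = 0.000000; V(2,1) = 0.400000; V(2,2) = 3.061966
Backward induction: V(k, i) = exp(-r*dt) * [p * V(k+1, i) + (1-p) * V(k+1, i+1)]; then take max(V_cont, immediate exercise) for American.
  V(1,0) = exp(-r*dt) * [p*0.000000 + (1-p)*0.400000] = 0.170803; exercise = 0.000000; V(1,0) = max -> 0.170803
  V(1,1) = exp(-r*dt) * [p*0.400000 + (1-p)*3.061966] = 1.522243; exercise = 1.851680; V(1,1) = max -> 1.851680
  V(0,0) = exp(-r*dt) * [p*0.170803 + (1-p)*1.851680] = 0.882385; exercise = 0.400000; V(0,0) = max -> 0.882385


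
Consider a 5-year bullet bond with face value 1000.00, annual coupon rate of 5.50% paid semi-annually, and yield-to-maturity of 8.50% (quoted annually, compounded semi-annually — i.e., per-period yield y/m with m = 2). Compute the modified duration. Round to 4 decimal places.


Coupon per period c = face * coupon_rate / m = 27.500000
Periods per year m = 2; per-period yield y/m = 0.042500
Number of cashflows N = 10
Cashflows (t years, CF_t, discount factor 1/(1+y/m)^(m*t), PV):
  t = 0.5000: CF_t = 27.500000, DF = 0.959233, PV = 26.378897
  t = 1.0000: CF_t = 27.500000, DF = 0.920127, PV = 25.303498
  t = 1.5000: CF_t = 27.500000, DF = 0.882616, PV = 24.271941
  t = 2.0000: CF_t = 27.500000, DF = 0.846634, PV = 23.282437
  t = 2.5000: CF_t = 27.500000, DF = 0.812119, PV = 22.333273
  t = 3.0000: CF_t = 27.500000, DF = 0.779011, PV = 21.422804
  t = 3.5000: CF_t = 27.500000, DF = 0.747253, PV = 20.549452
  t = 4.0000: CF_t = 27.500000, DF = 0.716789, PV = 19.711705
  t = 4.5000: CF_t = 27.500000, DF = 0.687568, PV = 18.908110
  t = 5.0000: CF_t = 1027.500000, DF = 0.659537, PV = 677.674578
Price P = sum_t PV_t = 879.836695
First compute Macaulay numerator sum_t t * PV_t:
  t * PV_t at t = 0.5000: 13.189448
  t * PV_t at t = 1.0000: 25.303498
  t * PV_t at t = 1.5000: 36.407911
  t * PV_t at t = 2.0000: 46.564874
  t * PV_t at t = 2.5000: 55.833183
  t * PV_t at t = 3.0000: 64.268412
  t * PV_t at t = 3.5000: 71.923083
  t * PV_t at t = 4.0000: 78.846819
  t * PV_t at t = 4.5000: 85.086495
  t * PV_t at t = 5.0000: 3388.372891
Macaulay duration D = 3865.796614 / 879.836695 = 4.393766
Modified duration = D / (1 + y/m) = 4.393766 / (1 + 0.042500) = 4.214644

Answer: Modified duration = 4.2146
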